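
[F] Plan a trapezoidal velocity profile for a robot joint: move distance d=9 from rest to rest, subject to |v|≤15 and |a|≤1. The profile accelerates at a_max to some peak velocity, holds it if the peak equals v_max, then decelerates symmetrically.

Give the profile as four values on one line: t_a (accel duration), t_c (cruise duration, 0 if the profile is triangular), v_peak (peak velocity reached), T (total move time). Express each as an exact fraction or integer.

t_a=3 t_c=0 v_peak=3 T=6

(v_max)²/a_max = 15²/1 = 225
9 < 225 → triangular
v_peak = √(9·1) = √9 = 3
t_a = 3/1 = 3; t_c = 0
T = 2·3 = 6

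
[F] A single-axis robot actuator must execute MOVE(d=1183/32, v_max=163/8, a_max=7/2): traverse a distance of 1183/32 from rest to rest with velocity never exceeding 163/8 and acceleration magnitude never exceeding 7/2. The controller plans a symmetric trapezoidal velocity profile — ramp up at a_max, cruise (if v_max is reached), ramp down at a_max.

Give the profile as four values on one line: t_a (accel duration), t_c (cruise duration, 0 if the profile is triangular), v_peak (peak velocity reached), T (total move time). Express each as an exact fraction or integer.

t_a=13/4 t_c=0 v_peak=91/8 T=13/2

v_max²/a_max = (163/8)²/(7/2) = 26569/224
1183/32 < 26569/224 → triangular
v_peak = √(1183/32·7/2) = √(8281/64) = 91/8
t_a = (91/8)/(7/2) = 13/4; t_c = 0
T = 2·13/4 = 13/2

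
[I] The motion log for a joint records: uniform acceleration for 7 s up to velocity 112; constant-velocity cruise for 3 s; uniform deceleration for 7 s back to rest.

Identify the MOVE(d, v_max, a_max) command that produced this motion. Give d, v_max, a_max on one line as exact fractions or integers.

a_max = 112/7 = 16
d_a = ½·112·7 = 392; d_c = 112·3 = 336
d = 2·392 + 336 = 1120
t_c = 3 > 0 → v_max = v_peak = 112

d=1120 v_max=112 a_max=16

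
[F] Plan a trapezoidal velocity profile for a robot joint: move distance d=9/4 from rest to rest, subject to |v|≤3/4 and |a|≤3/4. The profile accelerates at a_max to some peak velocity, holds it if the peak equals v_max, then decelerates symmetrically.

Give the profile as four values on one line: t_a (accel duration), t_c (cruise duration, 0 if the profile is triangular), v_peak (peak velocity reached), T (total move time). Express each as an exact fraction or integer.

t_a=1 t_c=2 v_peak=3/4 T=4

v_max²/a_max = (3/4)²/(3/4) = 3/4
9/4 ≥ 3/4 → trapezoidal
t_a = (3/4)/(3/4) = 1; v_peak = 3/4
d_cruise = 9/4 − 3/4 = 3/2; t_c = (3/2)/(3/4) = 2
T = 2·1 + 2 = 4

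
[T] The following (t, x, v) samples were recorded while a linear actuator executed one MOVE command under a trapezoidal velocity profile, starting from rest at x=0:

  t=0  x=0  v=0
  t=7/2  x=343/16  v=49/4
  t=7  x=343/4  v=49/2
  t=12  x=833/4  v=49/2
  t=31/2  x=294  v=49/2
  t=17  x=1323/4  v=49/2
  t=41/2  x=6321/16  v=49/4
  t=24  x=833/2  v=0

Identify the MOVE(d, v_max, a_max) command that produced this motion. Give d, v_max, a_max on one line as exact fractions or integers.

final state: t=24, x=833/2, v=0 → d = 833/2
a_max = (49/4−0)/(7/2−0) = 7/2
max v = 49/2 over t∈[7,17] → v_max = 49/2
check: 49/2·(7+10) = 833/2 ✓

d=833/2 v_max=49/2 a_max=7/2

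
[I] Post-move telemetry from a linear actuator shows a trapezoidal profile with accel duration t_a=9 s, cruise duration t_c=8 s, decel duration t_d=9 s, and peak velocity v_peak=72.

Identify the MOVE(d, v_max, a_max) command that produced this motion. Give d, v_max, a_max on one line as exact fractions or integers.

d=1224 v_max=72 a_max=8

a_max = 72/9 = 8
d_a = ½·72·9 = 324; d_c = 72·8 = 576
d = 2·324 + 576 = 1224
t_c = 8 > 0 → v_max = v_peak = 72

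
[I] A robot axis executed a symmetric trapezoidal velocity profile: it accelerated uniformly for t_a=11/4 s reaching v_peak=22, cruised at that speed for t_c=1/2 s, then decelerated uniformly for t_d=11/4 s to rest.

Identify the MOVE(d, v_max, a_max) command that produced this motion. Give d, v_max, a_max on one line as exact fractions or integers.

a_max = 22/(11/4) = 8
d_a = ½·22·11/4 = 121/4; d_c = 22·1/2 = 11
d = 2·121/4 + 11 = 143/2
t_c = 1/2 > 0 → v_max = v_peak = 22

d=143/2 v_max=22 a_max=8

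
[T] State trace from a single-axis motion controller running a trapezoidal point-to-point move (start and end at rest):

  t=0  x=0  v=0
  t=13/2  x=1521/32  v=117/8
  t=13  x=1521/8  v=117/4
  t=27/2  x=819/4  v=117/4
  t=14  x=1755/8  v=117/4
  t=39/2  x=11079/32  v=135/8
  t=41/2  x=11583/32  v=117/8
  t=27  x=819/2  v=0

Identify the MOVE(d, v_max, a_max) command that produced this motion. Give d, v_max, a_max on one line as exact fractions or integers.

d=819/2 v_max=117/4 a_max=9/4

final state: t=27, x=819/2, v=0 → d = 819/2
a_max = (117/8−0)/(13/2−0) = 9/4
max v = 117/4 over t∈[13,14] → v_max = 117/4
check: 117/4·(13+1) = 819/2 ✓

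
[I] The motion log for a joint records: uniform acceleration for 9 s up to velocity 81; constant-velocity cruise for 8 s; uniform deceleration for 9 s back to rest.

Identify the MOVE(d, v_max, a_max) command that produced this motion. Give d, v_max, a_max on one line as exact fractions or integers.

d=1377 v_max=81 a_max=9

a_max = 81/9 = 9
d_a = ½·81·9 = 729/2; d_c = 81·8 = 648
d = 2·729/2 + 648 = 1377
t_c = 8 > 0 → v_max = v_peak = 81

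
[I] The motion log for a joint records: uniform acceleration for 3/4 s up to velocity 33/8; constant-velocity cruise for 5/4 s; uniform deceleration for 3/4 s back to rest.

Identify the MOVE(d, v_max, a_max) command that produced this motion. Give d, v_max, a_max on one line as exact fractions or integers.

a_max = (33/8)/(3/4) = 11/2
d_a = ½·33/8·3/4 = 99/64; d_c = 33/8·5/4 = 165/32
d = 2·99/64 + 165/32 = 33/4
t_c = 5/4 > 0 → v_max = v_peak = 33/8

d=33/4 v_max=33/8 a_max=11/2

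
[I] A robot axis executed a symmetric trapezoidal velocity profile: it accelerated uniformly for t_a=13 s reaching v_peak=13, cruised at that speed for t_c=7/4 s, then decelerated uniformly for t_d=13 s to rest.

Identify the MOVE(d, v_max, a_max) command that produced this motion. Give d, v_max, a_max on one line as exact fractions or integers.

d=767/4 v_max=13 a_max=1

a_max = 13/13 = 1
d_a = ½·13·13 = 169/2; d_c = 13·7/4 = 91/4
d = 2·169/2 + 91/4 = 767/4
t_c = 7/4 > 0 ⇒ limit active, v_max = 13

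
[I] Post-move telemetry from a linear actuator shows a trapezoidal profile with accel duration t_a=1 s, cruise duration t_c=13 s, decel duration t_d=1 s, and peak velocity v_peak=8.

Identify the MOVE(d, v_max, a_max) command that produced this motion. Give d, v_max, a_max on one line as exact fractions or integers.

d=112 v_max=8 a_max=8

a_max = 8/1 = 8
d_a = ½·8·1 = 4; d_c = 8·13 = 104
d = 2·4 + 104 = 112
t_c = 13 > 0 → v_max = v_peak = 8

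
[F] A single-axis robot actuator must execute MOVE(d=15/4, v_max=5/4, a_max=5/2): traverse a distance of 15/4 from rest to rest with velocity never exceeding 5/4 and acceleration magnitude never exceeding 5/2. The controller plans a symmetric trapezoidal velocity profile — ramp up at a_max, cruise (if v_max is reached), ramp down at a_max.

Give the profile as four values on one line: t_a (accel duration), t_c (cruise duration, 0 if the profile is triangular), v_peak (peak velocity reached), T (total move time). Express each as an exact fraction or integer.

t_a=1/2 t_c=5/2 v_peak=5/4 T=7/2

vₘ²/aₘ = (5/4)²/(5/2) = 5/8
15/4 ≥ 5/8 → trapezoidal
t_a = (5/4)/(5/2) = 1/2; v_peak = 5/4
d_cruise = 15/4 − 5/8 = 25/8; t_c = (25/8)/(5/4) = 5/2
T = 2·1/2 + 5/2 = 7/2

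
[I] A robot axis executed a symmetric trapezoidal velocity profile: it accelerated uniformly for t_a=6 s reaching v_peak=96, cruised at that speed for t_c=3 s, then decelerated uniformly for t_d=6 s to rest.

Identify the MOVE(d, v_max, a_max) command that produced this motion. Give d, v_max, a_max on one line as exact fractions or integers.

d=864 v_max=96 a_max=16

a_max = 96/6 = 16
d_a = ½·96·6 = 288; d_c = 96·3 = 288
d = 2·288 + 288 = 864
t_c = 3 > 0 ⇒ limit active, v_max = 96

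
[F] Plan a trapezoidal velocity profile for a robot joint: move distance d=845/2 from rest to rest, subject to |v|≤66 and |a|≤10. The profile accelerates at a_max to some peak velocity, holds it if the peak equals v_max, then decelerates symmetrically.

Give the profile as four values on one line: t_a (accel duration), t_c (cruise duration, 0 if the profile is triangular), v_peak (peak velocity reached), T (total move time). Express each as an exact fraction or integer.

v_max²/a_max = 66²/10 = 2178/5
845/2 < 2178/5 so t_c = 0
v_peak = √(845/2·10) = √4225 = 65
t_a = 65/10 = 13/2; t_c = 0
T = 2·13/2 = 13

t_a=13/2 t_c=0 v_peak=65 T=13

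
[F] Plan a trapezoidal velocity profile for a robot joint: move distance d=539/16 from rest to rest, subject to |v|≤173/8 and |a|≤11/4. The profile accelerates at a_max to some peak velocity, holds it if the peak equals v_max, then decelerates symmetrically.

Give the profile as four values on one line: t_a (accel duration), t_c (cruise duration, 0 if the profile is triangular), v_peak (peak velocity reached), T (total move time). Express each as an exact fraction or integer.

(v_max)²/a_max = (173/8)²/(11/4) = 29929/176
539/16 < 29929/176 ⇒ no cruise
v_peak = √(539/16·11/4) = √(5929/64) = 77/8
t_a = (77/8)/(11/4) = 7/2; t_c = 0
T = 2·7/2 = 7

t_a=7/2 t_c=0 v_peak=77/8 T=7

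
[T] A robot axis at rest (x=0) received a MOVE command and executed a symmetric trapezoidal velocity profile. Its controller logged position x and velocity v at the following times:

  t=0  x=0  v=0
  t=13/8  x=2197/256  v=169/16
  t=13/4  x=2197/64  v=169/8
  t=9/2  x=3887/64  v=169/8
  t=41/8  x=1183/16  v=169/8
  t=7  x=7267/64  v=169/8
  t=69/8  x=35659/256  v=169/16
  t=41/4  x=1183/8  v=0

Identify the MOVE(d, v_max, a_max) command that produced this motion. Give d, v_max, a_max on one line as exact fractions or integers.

d=1183/8 v_max=169/8 a_max=13/2

final state: t=41/4, x=1183/8, v=0 → d = 1183/8
a_max = (169/16−0)/(13/8−0) = 13/2
max v = 169/8 over t∈[13/4,7] → v_max = 169/8
check: 169/8·(13/4+15/4) = 1183/8 ✓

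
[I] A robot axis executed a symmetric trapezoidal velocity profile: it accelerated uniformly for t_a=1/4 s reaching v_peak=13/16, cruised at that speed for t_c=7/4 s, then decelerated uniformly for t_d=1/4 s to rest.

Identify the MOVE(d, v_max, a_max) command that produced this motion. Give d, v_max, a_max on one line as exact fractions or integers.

a_max = (13/16)/(1/4) = 13/4
d_a = ½·13/16·1/4 = 13/128; d_c = 13/16·7/4 = 91/64
d = 2·13/128 + 91/64 = 13/8
t_c = 7/4 > 0 ⇒ limit active, v_max = 13/16

d=13/8 v_max=13/16 a_max=13/4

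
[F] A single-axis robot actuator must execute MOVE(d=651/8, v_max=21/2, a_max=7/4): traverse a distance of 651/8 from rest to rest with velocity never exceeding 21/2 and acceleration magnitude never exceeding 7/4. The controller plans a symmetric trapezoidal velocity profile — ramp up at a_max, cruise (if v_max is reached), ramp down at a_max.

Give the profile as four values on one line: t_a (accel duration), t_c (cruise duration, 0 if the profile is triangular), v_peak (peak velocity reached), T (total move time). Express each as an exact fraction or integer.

t_a=6 t_c=7/4 v_peak=21/2 T=55/4

v_max²/a_max = (21/2)²/(7/4) = 63
651/8 ≥ 63 → trapezoidal
t_a = (21/2)/(7/4) = 6; v_peak = 21/2
d_cruise = 651/8 − 63 = 147/8; t_c = (147/8)/(21/2) = 7/4
T = 2·6 + 7/4 = 55/4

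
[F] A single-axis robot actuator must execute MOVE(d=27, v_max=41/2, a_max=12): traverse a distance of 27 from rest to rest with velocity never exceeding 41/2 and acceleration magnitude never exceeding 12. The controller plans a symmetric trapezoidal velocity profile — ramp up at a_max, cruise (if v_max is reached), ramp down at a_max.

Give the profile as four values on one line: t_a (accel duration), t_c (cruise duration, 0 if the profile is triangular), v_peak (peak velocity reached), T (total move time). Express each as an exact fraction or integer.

vₘ²/aₘ = (41/2)²/12 = 1681/48
27 < 1681/48 ⇒ no cruise
v_peak = √(27·12) = √324 = 18
t_a = 18/12 = 3/2; t_c = 0
T = 2·3/2 = 3

t_a=3/2 t_c=0 v_peak=18 T=3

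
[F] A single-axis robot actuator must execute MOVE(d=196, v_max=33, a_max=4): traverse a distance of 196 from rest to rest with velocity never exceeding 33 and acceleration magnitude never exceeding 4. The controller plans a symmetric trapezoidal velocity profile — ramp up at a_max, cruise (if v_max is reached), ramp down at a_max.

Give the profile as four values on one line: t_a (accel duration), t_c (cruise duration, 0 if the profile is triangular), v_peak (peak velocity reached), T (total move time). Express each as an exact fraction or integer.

v_max²/a_max = 33²/4 = 1089/4
196 < 1089/4 so t_c = 0
v_peak = √(196·4) = √784 = 28
t_a = 28/4 = 7; t_c = 0
T = 2·7 = 14

t_a=7 t_c=0 v_peak=28 T=14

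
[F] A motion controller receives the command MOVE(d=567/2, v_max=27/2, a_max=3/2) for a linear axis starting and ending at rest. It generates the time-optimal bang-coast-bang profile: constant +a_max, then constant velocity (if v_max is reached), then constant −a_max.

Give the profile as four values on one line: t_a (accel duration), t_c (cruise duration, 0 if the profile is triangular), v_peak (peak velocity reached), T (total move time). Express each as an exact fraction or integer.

v_max²/a_max = (27/2)²/(3/2) = 243/2
567/2 ≥ 243/2 → trapezoidal
t_a = (27/2)/(3/2) = 9; v_peak = 27/2
d_cruise = 567/2 − 243/2 = 162; t_c = 162/(27/2) = 12
T = 2·9 + 12 = 30

t_a=9 t_c=12 v_peak=27/2 T=30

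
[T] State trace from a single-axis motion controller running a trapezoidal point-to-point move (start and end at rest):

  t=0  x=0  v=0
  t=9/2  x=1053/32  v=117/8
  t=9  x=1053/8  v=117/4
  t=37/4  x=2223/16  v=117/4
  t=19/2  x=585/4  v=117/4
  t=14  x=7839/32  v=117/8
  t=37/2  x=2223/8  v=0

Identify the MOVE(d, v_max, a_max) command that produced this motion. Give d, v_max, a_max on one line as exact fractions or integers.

final state: t=37/2, x=2223/8, v=0 → d = 2223/8
a_max = (117/8−0)/(9/2−0) = 13/4
max v = 117/4 over t∈[9,19/2] → v_max = 117/4
check: 117/4·(9+1/2) = 2223/8 ✓

d=2223/8 v_max=117/4 a_max=13/4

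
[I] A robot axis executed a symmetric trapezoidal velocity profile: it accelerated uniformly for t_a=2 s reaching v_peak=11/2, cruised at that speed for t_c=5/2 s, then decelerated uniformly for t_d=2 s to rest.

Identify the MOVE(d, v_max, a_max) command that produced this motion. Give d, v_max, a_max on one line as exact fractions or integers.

a_max = (11/2)/2 = 11/4
d_a = ½·11/2·2 = 11/2; d_c = 11/2·5/2 = 55/4
d = 2·11/2 + 55/4 = 99/4
t_c = 5/2 > 0 so v_max = 11/2

d=99/4 v_max=11/2 a_max=11/4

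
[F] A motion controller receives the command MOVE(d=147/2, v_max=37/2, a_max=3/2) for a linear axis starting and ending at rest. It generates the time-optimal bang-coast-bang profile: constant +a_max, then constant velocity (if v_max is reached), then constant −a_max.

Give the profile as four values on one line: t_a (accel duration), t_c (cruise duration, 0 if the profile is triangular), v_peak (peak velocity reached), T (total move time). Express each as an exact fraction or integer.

t_a=7 t_c=0 v_peak=21/2 T=14

v_max²/a_max = (37/2)²/(3/2) = 1369/6
147/2 < 1369/6 so t_c = 0
v_peak = √(147/2·3/2) = √(441/4) = 21/2
t_a = (21/2)/(3/2) = 7; t_c = 0
T = 2·7 = 14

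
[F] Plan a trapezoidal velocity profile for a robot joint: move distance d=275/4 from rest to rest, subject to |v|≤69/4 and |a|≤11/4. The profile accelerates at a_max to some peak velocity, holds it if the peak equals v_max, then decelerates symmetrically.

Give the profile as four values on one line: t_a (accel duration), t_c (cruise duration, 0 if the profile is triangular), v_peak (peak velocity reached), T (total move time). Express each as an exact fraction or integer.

v_max²/a_max = (69/4)²/(11/4) = 4761/44
275/4 < 4761/44 ⇒ no cruise
v_peak = √(275/4·11/4) = √(3025/16) = 55/4
t_a = (55/4)/(11/4) = 5; t_c = 0
T = 2·5 = 10

t_a=5 t_c=0 v_peak=55/4 T=10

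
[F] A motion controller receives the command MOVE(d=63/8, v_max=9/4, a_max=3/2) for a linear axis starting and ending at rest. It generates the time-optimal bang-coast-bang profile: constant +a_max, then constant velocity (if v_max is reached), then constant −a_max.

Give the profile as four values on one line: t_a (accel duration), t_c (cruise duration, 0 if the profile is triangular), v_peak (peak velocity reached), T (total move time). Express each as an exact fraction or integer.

(v_max)²/a_max = (9/4)²/(3/2) = 27/8
63/8 ≥ 27/8 ⇒ cruise phase
t_a = (9/4)/(3/2) = 3/2; v_peak = 9/4
d_cruise = 63/8 − 27/8 = 9/2; t_c = (9/2)/(9/4) = 2
T = 2·3/2 + 2 = 5

t_a=3/2 t_c=2 v_peak=9/4 T=5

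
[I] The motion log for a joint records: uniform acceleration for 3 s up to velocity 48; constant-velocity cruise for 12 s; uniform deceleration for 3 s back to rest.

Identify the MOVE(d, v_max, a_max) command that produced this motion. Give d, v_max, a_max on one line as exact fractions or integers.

a_max = 48/3 = 16
d_a = ½·48·3 = 72; d_c = 48·12 = 576
d = 2·72 + 576 = 720
t_c = 12 > 0 ⇒ limit active, v_max = 48

d=720 v_max=48 a_max=16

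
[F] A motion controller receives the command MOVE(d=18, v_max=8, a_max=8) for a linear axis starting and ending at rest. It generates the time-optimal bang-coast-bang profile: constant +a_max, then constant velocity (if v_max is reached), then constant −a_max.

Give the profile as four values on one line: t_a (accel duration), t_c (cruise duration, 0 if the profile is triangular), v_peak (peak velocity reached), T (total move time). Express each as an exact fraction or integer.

t_a=1 t_c=5/4 v_peak=8 T=13/4

vₘ²/aₘ = 8²/8 = 8
18 ≥ 8 → trapezoidal
t_a = 8/8 = 1; v_peak = 8
d_cruise = 18 − 8 = 10; t_c = 10/8 = 5/4
T = 2·1 + 5/4 = 13/4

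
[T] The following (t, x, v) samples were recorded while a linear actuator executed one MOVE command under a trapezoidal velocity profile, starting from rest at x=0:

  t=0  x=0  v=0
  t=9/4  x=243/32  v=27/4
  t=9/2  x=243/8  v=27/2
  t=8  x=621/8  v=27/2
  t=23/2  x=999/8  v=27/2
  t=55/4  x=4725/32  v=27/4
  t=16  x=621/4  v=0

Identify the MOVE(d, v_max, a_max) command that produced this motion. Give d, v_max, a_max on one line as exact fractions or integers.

final state: t=16, x=621/4, v=0 → d = 621/4
a_max = (27/4−0)/(9/4−0) = 3
max v = 27/2 over t∈[9/2,23/2] → v_max = 27/2
check: 27/2·(9/2+7) = 621/4 ✓

d=621/4 v_max=27/2 a_max=3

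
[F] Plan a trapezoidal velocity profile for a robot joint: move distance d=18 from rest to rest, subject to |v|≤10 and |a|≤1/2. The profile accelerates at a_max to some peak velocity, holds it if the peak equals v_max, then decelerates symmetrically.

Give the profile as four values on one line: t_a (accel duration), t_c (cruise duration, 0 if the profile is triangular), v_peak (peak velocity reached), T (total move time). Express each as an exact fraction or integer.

t_a=6 t_c=0 v_peak=3 T=12

v_max²/a_max = 10²/(1/2) = 200
18 < 200 ⇒ no cruise
v_peak = √(18·1/2) = √9 = 3
t_a = 3/(1/2) = 6; t_c = 0
T = 2·6 = 12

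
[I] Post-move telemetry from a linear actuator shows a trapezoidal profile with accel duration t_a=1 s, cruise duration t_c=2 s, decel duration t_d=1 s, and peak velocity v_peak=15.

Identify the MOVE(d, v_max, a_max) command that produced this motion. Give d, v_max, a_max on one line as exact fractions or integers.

d=45 v_max=15 a_max=15

a_max = 15/1 = 15
d_a = ½·15·1 = 15/2; d_c = 15·2 = 30
d = 2·15/2 + 30 = 45
t_c = 2 > 0 → v_max = v_peak = 15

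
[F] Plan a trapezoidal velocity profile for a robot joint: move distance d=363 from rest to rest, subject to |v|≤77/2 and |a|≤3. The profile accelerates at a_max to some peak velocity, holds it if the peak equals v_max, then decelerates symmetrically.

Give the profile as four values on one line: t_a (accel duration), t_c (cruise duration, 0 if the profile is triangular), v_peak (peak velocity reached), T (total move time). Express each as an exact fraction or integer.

t_a=11 t_c=0 v_peak=33 T=22

(v_max)²/a_max = (77/2)²/3 = 5929/12
363 < 5929/12 → triangular
v_peak = √(363·3) = √1089 = 33
t_a = 33/3 = 11; t_c = 0
T = 2·11 = 22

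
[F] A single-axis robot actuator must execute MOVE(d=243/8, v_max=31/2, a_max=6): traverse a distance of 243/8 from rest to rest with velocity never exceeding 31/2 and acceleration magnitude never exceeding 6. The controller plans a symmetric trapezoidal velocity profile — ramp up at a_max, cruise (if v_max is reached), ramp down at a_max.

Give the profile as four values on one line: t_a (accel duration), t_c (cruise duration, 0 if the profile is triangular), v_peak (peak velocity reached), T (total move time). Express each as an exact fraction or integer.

(v_max)²/a_max = (31/2)²/6 = 961/24
243/8 < 961/24 ⇒ no cruise
v_peak = √(243/8·6) = √(729/4) = 27/2
t_a = (27/2)/6 = 9/4; t_c = 0
T = 2·9/4 = 9/2

t_a=9/4 t_c=0 v_peak=27/2 T=9/2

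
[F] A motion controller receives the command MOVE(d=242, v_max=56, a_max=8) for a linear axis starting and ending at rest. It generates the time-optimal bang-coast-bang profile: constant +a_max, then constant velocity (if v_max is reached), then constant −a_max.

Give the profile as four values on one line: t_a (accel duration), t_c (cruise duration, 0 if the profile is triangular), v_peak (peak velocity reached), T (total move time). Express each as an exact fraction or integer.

vₘ²/aₘ = 56²/8 = 392
242 < 392 so t_c = 0
v_peak = √(242·8) = √1936 = 44
t_a = 44/8 = 11/2; t_c = 0
T = 2·11/2 = 11

t_a=11/2 t_c=0 v_peak=44 T=11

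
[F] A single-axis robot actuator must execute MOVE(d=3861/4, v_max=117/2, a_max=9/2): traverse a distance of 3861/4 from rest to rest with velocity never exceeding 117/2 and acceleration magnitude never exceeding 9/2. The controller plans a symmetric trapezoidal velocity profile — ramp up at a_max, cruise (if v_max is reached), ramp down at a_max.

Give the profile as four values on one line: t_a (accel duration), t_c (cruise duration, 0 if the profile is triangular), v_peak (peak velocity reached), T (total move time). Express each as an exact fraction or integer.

t_a=13 t_c=7/2 v_peak=117/2 T=59/2

vₘ²/aₘ = (117/2)²/(9/2) = 1521/2
3861/4 ≥ 1521/2 ⇒ cruise phase
t_a = (117/2)/(9/2) = 13; v_peak = 117/2
d_cruise = 3861/4 − 1521/2 = 819/4; t_c = (819/4)/(117/2) = 7/2
T = 2·13 + 7/2 = 59/2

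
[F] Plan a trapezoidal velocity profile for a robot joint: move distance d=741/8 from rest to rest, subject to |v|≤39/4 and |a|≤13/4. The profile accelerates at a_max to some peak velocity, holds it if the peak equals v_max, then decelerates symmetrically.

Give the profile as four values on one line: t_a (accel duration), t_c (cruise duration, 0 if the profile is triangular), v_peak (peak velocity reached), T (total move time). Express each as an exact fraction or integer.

t_a=3 t_c=13/2 v_peak=39/4 T=25/2

v_max²/a_max = (39/4)²/(13/4) = 117/4
741/8 ≥ 117/4 ⇒ cruise phase
t_a = (39/4)/(13/4) = 3; v_peak = 39/4
d_cruise = 741/8 − 117/4 = 507/8; t_c = (507/8)/(39/4) = 13/2
T = 2·3 + 13/2 = 25/2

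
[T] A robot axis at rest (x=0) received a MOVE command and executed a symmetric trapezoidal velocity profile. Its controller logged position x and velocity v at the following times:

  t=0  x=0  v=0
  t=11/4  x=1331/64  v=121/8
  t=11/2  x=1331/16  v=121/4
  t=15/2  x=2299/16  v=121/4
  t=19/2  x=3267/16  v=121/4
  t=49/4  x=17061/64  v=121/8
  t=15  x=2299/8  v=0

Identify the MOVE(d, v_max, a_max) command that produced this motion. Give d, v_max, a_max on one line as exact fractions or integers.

d=2299/8 v_max=121/4 a_max=11/2

final state: t=15, x=2299/8, v=0 → d = 2299/8
a_max = (121/8−0)/(11/4−0) = 11/2
max v = 121/4 over t∈[11/2,19/2] → v_max = 121/4
check: 121/4·(11/2+4) = 2299/8 ✓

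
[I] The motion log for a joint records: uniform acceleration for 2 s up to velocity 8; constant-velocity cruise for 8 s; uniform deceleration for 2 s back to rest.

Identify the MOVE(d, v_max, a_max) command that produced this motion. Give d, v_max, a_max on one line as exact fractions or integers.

a_max = 8/2 = 4
d_a = ½·8·2 = 8; d_c = 8·8 = 64
d = 2·8 + 64 = 80
t_c = 8 > 0 ⇒ limit active, v_max = 8

d=80 v_max=8 a_max=4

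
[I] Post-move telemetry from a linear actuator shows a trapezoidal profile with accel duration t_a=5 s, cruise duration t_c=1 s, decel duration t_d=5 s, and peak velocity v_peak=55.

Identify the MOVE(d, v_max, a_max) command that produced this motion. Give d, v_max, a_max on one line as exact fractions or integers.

a_max = 55/5 = 11
d_a = ½·55·5 = 275/2; d_c = 55·1 = 55
d = 2·275/2 + 55 = 330
t_c = 1 > 0 → v_max = v_peak = 55

d=330 v_max=55 a_max=11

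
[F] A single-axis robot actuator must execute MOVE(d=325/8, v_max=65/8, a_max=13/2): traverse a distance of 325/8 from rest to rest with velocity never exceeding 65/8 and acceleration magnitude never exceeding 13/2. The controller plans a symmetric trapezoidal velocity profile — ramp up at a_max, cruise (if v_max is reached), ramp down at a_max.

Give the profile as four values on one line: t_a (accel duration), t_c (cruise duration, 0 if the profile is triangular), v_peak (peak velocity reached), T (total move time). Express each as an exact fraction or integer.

t_a=5/4 t_c=15/4 v_peak=65/8 T=25/4

vₘ²/aₘ = (65/8)²/(13/2) = 325/32
325/8 ≥ 325/32 ⇒ cruise phase
t_a = (65/8)/(13/2) = 5/4; v_peak = 65/8
d_cruise = 325/8 − 325/32 = 975/32; t_c = (975/32)/(65/8) = 15/4
T = 2·5/4 + 15/4 = 25/4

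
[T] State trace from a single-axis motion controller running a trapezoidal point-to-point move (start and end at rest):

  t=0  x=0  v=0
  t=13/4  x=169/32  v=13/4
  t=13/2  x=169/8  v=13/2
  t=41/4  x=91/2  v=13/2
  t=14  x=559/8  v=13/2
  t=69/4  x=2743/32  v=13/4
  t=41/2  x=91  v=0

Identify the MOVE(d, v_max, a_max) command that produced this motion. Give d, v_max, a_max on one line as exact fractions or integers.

final state: t=41/2, x=91, v=0 → d = 91
a_max = (13/4−0)/(13/4−0) = 1
max v = 13/2 over t∈[13/2,14] → v_max = 13/2
check: 13/2·(13/2+15/2) = 91 ✓

d=91 v_max=13/2 a_max=1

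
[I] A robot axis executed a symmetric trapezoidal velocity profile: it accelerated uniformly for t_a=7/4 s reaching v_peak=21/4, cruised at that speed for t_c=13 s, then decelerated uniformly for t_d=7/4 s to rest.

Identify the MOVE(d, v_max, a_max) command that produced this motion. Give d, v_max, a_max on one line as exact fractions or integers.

a_max = (21/4)/(7/4) = 3
d_a = ½·21/4·7/4 = 147/32; d_c = 21/4·13 = 273/4
d = 2·147/32 + 273/4 = 1239/16
t_c = 13 > 0 → v_max = v_peak = 21/4

d=1239/16 v_max=21/4 a_max=3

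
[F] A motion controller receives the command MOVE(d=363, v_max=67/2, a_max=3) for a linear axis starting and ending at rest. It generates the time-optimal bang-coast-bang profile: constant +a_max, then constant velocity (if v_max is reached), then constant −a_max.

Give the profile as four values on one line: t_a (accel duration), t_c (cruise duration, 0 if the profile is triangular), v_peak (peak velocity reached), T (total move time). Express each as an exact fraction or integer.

(v_max)²/a_max = (67/2)²/3 = 4489/12
363 < 4489/12 so t_c = 0
v_peak = √(363·3) = √1089 = 33
t_a = 33/3 = 11; t_c = 0
T = 2·11 = 22

t_a=11 t_c=0 v_peak=33 T=22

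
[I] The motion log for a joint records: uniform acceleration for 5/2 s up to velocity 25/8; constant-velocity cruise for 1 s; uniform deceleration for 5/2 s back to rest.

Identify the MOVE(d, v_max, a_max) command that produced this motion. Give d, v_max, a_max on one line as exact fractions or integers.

a_max = (25/8)/(5/2) = 5/4
d_a = ½·25/8·5/2 = 125/32; d_c = 25/8·1 = 25/8
d = 2·125/32 + 25/8 = 175/16
t_c = 1 > 0 ⇒ limit active, v_max = 25/8

d=175/16 v_max=25/8 a_max=5/4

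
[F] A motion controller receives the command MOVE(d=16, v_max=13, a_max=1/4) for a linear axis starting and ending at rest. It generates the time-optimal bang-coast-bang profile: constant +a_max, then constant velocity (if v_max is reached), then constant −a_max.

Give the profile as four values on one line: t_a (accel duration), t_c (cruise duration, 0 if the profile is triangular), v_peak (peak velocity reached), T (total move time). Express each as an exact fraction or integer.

vₘ²/aₘ = 13²/(1/4) = 676
16 < 676 → triangular
v_peak = √(16·1/4) = √4 = 2
t_a = 2/(1/4) = 8; t_c = 0
T = 2·8 = 16

t_a=8 t_c=0 v_peak=2 T=16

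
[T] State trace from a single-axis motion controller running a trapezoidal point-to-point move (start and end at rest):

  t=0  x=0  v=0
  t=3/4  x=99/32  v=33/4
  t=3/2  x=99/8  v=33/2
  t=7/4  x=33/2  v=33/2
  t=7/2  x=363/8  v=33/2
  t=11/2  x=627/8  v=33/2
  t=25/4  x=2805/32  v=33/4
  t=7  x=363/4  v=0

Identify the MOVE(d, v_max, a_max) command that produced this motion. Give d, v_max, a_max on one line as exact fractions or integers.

d=363/4 v_max=33/2 a_max=11

final state: t=7, x=363/4, v=0 → d = 363/4
a_max = (33/4−0)/(3/4−0) = 11
max v = 33/2 over t∈[3/2,11/2] → v_max = 33/2
check: 33/2·(3/2+4) = 363/4 ✓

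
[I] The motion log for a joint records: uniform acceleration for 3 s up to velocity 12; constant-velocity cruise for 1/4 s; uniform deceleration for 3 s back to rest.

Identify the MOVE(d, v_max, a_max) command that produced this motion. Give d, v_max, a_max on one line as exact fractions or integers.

a_max = 12/3 = 4
d_a = ½·12·3 = 18; d_c = 12·1/4 = 3
d = 2·18 + 3 = 39
t_c = 1/4 > 0 ⇒ limit active, v_max = 12

d=39 v_max=12 a_max=4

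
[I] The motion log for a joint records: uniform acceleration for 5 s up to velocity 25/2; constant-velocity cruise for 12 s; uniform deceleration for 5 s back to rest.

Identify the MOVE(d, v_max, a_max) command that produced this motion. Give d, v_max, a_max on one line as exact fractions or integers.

a_max = (25/2)/5 = 5/2
d_a = ½·25/2·5 = 125/4; d_c = 25/2·12 = 150
d = 2·125/4 + 150 = 425/2
t_c = 12 > 0 → v_max = v_peak = 25/2

d=425/2 v_max=25/2 a_max=5/2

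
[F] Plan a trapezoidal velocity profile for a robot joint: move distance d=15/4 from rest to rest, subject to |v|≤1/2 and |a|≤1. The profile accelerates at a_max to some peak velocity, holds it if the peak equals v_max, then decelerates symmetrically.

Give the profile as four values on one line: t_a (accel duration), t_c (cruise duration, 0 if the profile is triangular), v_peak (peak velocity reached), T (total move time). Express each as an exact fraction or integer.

t_a=1/2 t_c=7 v_peak=1/2 T=8

vₘ²/aₘ = (1/2)²/1 = 1/4
15/4 ≥ 1/4 ⇒ cruise phase
t_a = (1/2)/1 = 1/2; v_peak = 1/2
d_cruise = 15/4 − 1/4 = 7/2; t_c = (7/2)/(1/2) = 7
T = 2·1/2 + 7 = 8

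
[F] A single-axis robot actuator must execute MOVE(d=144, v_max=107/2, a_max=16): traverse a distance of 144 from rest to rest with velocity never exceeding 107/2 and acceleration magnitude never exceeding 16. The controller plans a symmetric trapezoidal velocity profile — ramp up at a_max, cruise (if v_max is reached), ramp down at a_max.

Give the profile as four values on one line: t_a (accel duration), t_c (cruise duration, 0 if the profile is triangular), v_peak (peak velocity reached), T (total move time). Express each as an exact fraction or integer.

vₘ²/aₘ = (107/2)²/16 = 11449/64
144 < 11449/64 → triangular
v_peak = √(144·16) = √2304 = 48
t_a = 48/16 = 3; t_c = 0
T = 2·3 = 6

t_a=3 t_c=0 v_peak=48 T=6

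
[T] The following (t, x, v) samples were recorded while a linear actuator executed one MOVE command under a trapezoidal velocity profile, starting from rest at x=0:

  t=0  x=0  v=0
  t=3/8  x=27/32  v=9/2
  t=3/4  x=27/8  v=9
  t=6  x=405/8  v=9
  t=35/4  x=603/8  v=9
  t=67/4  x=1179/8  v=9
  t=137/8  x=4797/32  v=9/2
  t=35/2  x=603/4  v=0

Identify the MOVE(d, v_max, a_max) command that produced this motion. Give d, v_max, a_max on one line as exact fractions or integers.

d=603/4 v_max=9 a_max=12

final state: t=35/2, x=603/4, v=0 → d = 603/4
a_max = (9/2−0)/(3/8−0) = 12
max v = 9 over t∈[3/4,67/4] → v_max = 9
check: 9·(3/4+16) = 603/4 ✓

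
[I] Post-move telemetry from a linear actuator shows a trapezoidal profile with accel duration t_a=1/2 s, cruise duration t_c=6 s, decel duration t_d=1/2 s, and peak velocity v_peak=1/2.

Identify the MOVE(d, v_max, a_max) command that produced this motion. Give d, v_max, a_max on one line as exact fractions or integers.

a_max = (1/2)/(1/2) = 1
d_a = ½·1/2·1/2 = 1/8; d_c = 1/2·6 = 3
d = 2·1/8 + 3 = 13/4
t_c = 6 > 0 → v_max = v_peak = 1/2

d=13/4 v_max=1/2 a_max=1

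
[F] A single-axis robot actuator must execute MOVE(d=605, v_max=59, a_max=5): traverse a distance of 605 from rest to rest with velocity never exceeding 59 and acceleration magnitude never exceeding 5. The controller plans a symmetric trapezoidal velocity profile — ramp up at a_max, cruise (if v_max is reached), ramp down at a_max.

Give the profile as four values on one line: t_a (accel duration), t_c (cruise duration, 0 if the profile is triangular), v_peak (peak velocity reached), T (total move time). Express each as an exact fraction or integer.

(v_max)²/a_max = 59²/5 = 3481/5
605 < 3481/5 so t_c = 0
v_peak = √(605·5) = √3025 = 55
t_a = 55/5 = 11; t_c = 0
T = 2·11 = 22

t_a=11 t_c=0 v_peak=55 T=22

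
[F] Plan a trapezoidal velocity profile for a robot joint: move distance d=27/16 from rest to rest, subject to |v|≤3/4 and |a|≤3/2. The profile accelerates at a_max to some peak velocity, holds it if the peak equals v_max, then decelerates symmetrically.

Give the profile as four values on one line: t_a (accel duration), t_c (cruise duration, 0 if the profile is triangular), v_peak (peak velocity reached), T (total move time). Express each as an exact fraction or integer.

t_a=1/2 t_c=7/4 v_peak=3/4 T=11/4

(v_max)²/a_max = (3/4)²/(3/2) = 3/8
27/16 ≥ 3/8 ⇒ cruise phase
t_a = (3/4)/(3/2) = 1/2; v_peak = 3/4
d_cruise = 27/16 − 3/8 = 21/16; t_c = (21/16)/(3/4) = 7/4
T = 2·1/2 + 7/4 = 11/4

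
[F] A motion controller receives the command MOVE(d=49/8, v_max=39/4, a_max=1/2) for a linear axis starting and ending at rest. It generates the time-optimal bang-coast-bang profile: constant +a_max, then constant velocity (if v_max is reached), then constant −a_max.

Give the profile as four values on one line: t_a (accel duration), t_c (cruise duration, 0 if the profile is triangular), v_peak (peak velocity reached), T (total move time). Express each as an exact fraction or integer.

t_a=7/2 t_c=0 v_peak=7/4 T=7

vₘ²/aₘ = (39/4)²/(1/2) = 1521/8
49/8 < 1521/8 so t_c = 0
v_peak = √(49/8·1/2) = √(49/16) = 7/4
t_a = (7/4)/(1/2) = 7/2; t_c = 0
T = 2·7/2 = 7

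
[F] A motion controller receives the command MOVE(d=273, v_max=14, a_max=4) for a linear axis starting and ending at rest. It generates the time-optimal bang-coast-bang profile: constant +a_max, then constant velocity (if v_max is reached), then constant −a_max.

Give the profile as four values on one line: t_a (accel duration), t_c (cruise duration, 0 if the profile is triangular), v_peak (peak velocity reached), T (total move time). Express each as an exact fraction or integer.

vₘ²/aₘ = 14²/4 = 49
273 ≥ 49 → trapezoidal
t_a = 14/4 = 7/2; v_peak = 14
d_cruise = 273 − 49 = 224; t_c = 224/14 = 16
T = 2·7/2 + 16 = 23

t_a=7/2 t_c=16 v_peak=14 T=23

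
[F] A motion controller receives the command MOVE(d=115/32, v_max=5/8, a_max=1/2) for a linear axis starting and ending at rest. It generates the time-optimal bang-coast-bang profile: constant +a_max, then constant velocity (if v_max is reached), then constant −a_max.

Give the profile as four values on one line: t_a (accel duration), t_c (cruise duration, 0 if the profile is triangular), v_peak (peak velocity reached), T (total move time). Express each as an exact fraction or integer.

t_a=5/4 t_c=9/2 v_peak=5/8 T=7

v_max²/a_max = (5/8)²/(1/2) = 25/32
115/32 ≥ 25/32 ⇒ cruise phase
t_a = (5/8)/(1/2) = 5/4; v_peak = 5/8
d_cruise = 115/32 − 25/32 = 45/16; t_c = (45/16)/(5/8) = 9/2
T = 2·5/4 + 9/2 = 7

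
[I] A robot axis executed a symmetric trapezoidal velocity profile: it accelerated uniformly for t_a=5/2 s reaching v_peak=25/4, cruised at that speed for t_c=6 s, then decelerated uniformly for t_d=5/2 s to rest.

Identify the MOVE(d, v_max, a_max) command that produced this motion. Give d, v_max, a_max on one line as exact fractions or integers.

d=425/8 v_max=25/4 a_max=5/2

a_max = (25/4)/(5/2) = 5/2
d_a = ½·25/4·5/2 = 125/16; d_c = 25/4·6 = 75/2
d = 2·125/16 + 75/2 = 425/8
t_c = 6 > 0 → v_max = v_peak = 25/4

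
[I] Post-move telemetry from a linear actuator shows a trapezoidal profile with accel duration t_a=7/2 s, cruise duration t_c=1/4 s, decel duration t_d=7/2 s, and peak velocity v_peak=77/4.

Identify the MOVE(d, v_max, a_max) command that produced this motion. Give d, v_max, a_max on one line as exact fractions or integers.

a_max = (77/4)/(7/2) = 11/2
d_a = ½·77/4·7/2 = 539/16; d_c = 77/4·1/4 = 77/16
d = 2·539/16 + 77/16 = 1155/16
t_c = 1/4 > 0 so v_max = 77/4

d=1155/16 v_max=77/4 a_max=11/2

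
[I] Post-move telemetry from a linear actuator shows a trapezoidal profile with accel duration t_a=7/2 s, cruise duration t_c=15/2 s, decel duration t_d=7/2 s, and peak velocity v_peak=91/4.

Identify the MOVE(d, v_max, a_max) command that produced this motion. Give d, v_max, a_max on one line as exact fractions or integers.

a_max = (91/4)/(7/2) = 13/2
d_a = ½·91/4·7/2 = 637/16; d_c = 91/4·15/2 = 1365/8
d = 2·637/16 + 1365/8 = 1001/4
t_c = 15/2 > 0 → v_max = v_peak = 91/4

d=1001/4 v_max=91/4 a_max=13/2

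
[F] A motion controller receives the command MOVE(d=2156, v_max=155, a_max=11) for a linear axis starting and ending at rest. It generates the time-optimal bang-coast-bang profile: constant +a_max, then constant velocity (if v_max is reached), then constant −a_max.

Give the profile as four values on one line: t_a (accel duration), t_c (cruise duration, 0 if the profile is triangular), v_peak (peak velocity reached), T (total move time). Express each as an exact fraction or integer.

t_a=14 t_c=0 v_peak=154 T=28

(v_max)²/a_max = 155²/11 = 24025/11
2156 < 24025/11 → triangular
v_peak = √(2156·11) = √23716 = 154
t_a = 154/11 = 14; t_c = 0
T = 2·14 = 28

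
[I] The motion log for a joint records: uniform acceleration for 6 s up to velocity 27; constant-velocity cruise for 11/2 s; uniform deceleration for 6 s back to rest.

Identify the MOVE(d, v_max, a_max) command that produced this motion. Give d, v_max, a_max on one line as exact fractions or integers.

a_max = 27/6 = 9/2
d_a = ½·27·6 = 81; d_c = 27·11/2 = 297/2
d = 2·81 + 297/2 = 621/2
t_c = 11/2 > 0 so v_max = 27

d=621/2 v_max=27 a_max=9/2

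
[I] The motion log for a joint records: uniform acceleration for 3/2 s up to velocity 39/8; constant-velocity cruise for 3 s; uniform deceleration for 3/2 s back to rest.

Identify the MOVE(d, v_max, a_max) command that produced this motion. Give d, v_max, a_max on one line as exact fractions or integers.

d=351/16 v_max=39/8 a_max=13/4

a_max = (39/8)/(3/2) = 13/4
d_a = ½·39/8·3/2 = 117/32; d_c = 39/8·3 = 117/8
d = 2·117/32 + 117/8 = 351/16
t_c = 3 > 0 ⇒ limit active, v_max = 39/8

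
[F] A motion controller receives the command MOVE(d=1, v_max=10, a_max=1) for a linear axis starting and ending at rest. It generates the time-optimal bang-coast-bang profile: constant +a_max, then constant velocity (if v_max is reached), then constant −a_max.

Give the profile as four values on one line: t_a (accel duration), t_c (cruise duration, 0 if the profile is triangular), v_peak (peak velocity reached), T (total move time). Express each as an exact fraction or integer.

vₘ²/aₘ = 10²/1 = 100
1 < 100 → triangular
v_peak = √(1·1) = √1 = 1
t_a = 1/1 = 1; t_c = 0
T = 2·1 = 2

t_a=1 t_c=0 v_peak=1 T=2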